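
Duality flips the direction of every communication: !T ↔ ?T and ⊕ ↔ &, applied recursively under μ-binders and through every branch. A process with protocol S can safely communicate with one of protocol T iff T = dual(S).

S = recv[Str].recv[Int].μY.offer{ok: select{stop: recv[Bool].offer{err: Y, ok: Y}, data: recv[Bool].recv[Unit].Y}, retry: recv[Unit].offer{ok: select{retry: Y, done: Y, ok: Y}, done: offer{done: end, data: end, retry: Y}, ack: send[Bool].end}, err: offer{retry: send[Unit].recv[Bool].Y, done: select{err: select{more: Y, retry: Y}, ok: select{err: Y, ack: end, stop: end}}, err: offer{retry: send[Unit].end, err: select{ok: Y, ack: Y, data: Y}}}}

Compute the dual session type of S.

recv[Str] ↦ send[Str]
  recv[Int] ↦ send[Int]
    μY ↦ μY  (rec unchanged)
      offer{ok,retry,err} ↦ select{ok,retry,err}  (&→⊕)
        • ok:
          select{stop,data} ↦ offer{stop,data}  (internal→external)
            • stop:
              recv[Bool] ↦ send[Bool]
                offer{err,ok} ↦ select{err,ok}  (&→⊕)
                  • err:
                    Y ↦ Y
                  • ok:
                    Y ↦ Y
            • data:
              recv[Bool] ↦ send[Bool]
                recv[Unit] ↦ send[Unit]
                  Y ↦ Y
        • retry:
          recv[Unit] ↦ send[Unit]
            offer{ok,done,ack} ↦ select{ok,done,ack}  (&→⊕)
              • ok:
                select{retry,done,ok} ↦ offer{retry,done,ok}  (internal→external)
                  • retry:
                    Y ↦ Y
                  • done:
                    Y ↦ Y
                  • ok:
                    Y ↦ Y
              • done:
                offer{done,data,retry} ↦ select{done,data,retry}  (&→⊕)
                  • done:
                    end ↦ end
                  • data:
                    end ↦ end
                  • retry:
                    Y ↦ Y
              • ack:
                send[Bool] ↦ recv[Bool]
                  end ↦ end
        • err:
          offer{retry,done,err} ↦ select{retry,done,err}  (&→⊕)
            • retry:
              send[Unit] ↦ recv[Unit]
                recv[Bool] ↦ send[Bool]
                  Y ↦ Y
            • done:
              select{err,ok} ↦ offer{err,ok}  (internal→external)
                • err:
                  select{more,retry} ↦ offer{more,retry}  (internal→external)
                    • more:
                      Y ↦ Y
                    • retry:
                      Y ↦ Y
                • ok:
                  select{err,ack,stop} ↦ offer{err,ack,stop}  (internal→external)
                    • err:
                      Y ↦ Y
                    • ack:
                      end ↦ end
                    • stop:
                      end ↦ end
            • err:
              offer{retry,err} ↦ select{retry,err}  (&→⊕)
                • retry:
                  send[Unit] ↦ recv[Unit]
                    end ↦ end
                • err:
                  select{ok,ack,data} ↦ offer{ok,ack,data}  (internal→external)
                    • ok:
                      Y ↦ Y
                    • ack:
                      Y ↦ Y
                    • data:
                      Y ↦ Y

send[Str].send[Int].μY.select{ok: offer{stop: send[Bool].select{err: Y, ok: Y}, data: send[Bool].send[Unit].Y}, retry: send[Unit].select{ok: offer{retry: Y, done: Y, ok: Y}, done: select{done: end, data: end, retry: Y}, ack: recv[Bool].end}, err: select{retry: recv[Unit].send[Bool].Y, done: offer{err: offer{more: Y, retry: Y}, ok: offer{err: Y, ack: end, stop: end}}, err: select{retry: recv[Unit].end, err: offer{ok: Y, ack: Y, data: Y}}}}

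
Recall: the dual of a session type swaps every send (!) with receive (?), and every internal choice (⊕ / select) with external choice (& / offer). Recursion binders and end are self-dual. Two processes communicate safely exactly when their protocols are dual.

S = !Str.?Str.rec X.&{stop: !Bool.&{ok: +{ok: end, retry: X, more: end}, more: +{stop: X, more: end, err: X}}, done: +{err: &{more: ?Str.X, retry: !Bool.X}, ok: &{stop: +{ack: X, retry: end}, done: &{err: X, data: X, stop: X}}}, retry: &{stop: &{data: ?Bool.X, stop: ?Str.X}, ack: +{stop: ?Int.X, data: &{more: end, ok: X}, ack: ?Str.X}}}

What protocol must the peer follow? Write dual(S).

!Str ↦ ?Str
  ?Str ↦ !Str
    rec X ↦ rec X  (μ self-dual)
      &{stop,done,retry} ↦ +{stop,done,retry}  (offer→select)
        case stop:
          !Bool ↦ ?Bool
            &{ok,more} ↦ +{ok,more}  (offer→select)
              case ok:
                +{ok,retry,more} ↦ &{ok,retry,more}  (⊕→&)
                  case ok:
                    end self-dual
                  case retry:
                    X self-dual
                  case more:
                    end self-dual
              case more:
                +{stop,more,err} ↦ &{stop,more,err}  (⊕→&)
                  case stop:
                    X self-dual
                  case more:
                    end self-dual
                  case err:
                    X self-dual
        case done:
          +{err,ok} ↦ &{err,ok}  (⊕→&)
            case err:
              &{more,retry} ↦ +{more,retry}  (offer→select)
                case more:
                  ?Str ↦ !Str
                    X self-dual
                case retry:
                  !Bool ↦ ?Bool
                    X self-dual
            case ok:
              &{stop,done} ↦ +{stop,done}  (offer→select)
                case stop:
                  +{ack,retry} ↦ &{ack,retry}  (⊕→&)
                    case ack:
                      X self-dual
                    case retry:
                      end self-dual
                case done:
                  &{err,data,stop} ↦ +{err,data,stop}  (offer→select)
                    case err:
                      X self-dual
                    case data:
                      X self-dual
                    case stop:
                      X self-dual
        case retry:
          &{stop,ack} ↦ +{stop,ack}  (offer→select)
            case stop:
              &{data,stop} ↦ +{data,stop}  (offer→select)
                case data:
                  ?Bool ↦ !Bool
                    X self-dual
                case stop:
                  ?Str ↦ !Str
                    X self-dual
            case ack:
              +{stop,data,ack} ↦ &{stop,data,ack}  (⊕→&)
                case stop:
                  ?Int ↦ !Int
                    X self-dual
                case data:
                  &{more,ok} ↦ +{more,ok}  (offer→select)
                    case more:
                      end self-dual
                    case ok:
                      X self-dual
                case ack:
                  ?Str ↦ !Str
                    X self-dual

?Str.!Str.rec X.+{stop: ?Bool.+{ok: &{ok: end, retry: X, more: end}, more: &{stop: X, more: end, err: X}}, done: &{err: +{more: !Str.X, retry: ?Bool.X}, ok: +{stop: &{ack: X, retry: end}, done: +{err: X, data: X, stop: X}}}, retry: +{stop: +{data: !Bool.X, stop: !Str.X}, ack: &{stop: !Int.X, data: +{more: end, ok: X}, ack: !Str.X}}}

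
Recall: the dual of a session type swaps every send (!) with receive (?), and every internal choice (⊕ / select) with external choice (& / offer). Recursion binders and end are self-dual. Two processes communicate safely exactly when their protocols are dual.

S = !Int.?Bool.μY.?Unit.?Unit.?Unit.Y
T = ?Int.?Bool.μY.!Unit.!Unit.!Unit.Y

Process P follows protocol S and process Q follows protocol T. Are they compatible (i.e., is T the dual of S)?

NO

!Int ‖ ?Int  match
  ?Bool ‖ ?Bool  ✗ same direction on both sides — not dual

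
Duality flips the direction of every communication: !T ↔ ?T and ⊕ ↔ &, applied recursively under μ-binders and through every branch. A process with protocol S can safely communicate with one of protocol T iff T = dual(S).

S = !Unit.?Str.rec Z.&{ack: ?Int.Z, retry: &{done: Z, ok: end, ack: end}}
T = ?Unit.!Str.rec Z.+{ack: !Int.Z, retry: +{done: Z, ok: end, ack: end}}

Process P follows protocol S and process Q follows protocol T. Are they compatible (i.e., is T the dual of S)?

YES

!Unit vs ?Unit  ok
  ?Str vs !Str  ok
    rec Z vs rec Z  ok (rec unchanged)
      &{ack,retry} vs +{ack,retry}  ok labels match
        [ack]
          ?Int vs !Int  ok
            Z vs Z  ok
        [retry]
          &{done,ok,ack} vs +{done,ok,ack}  ok labels match
            [done]
              Z vs Z  ok
            [ok]
              end vs end  ok
            [ack]
              end vs end  ok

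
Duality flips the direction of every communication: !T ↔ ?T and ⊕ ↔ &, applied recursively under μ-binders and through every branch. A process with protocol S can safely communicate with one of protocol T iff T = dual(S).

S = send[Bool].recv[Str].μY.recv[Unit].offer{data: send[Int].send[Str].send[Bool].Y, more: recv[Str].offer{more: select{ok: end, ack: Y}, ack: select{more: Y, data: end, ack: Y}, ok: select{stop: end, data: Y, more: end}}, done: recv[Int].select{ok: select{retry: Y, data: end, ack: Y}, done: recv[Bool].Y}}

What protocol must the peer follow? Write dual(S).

send[Bool] = recv[Bool]
  recv[Str] = send[Str]
    μY = μY  (rec unchanged)
      recv[Unit] = send[Unit]
        offer{data,more,done} = select{data,more,done}  (&→⊕)
          case data:
            send[Int] = recv[Int]
              send[Str] = recv[Str]
                send[Bool] = recv[Bool]
                  Y ↦ Y
          case more:
            recv[Str] = send[Str]
              offer{more,ack,ok} = select{more,ack,ok}  (&→⊕)
                case more:
                  select{ok,ack} = offer{ok,ack}  (⊕→&)
                    case ok:
                      end ↦ end
                    case ack:
                      Y ↦ Y
                case ack:
                  select{more,data,ack} = offer{more,data,ack}  (⊕→&)
                    case more:
                      Y ↦ Y
                    case data:
                      end ↦ end
                    case ack:
                      Y ↦ Y
                case ok:
                  select{stop,data,more} = offer{stop,data,more}  (⊕→&)
                    case stop:
                      end ↦ end
                    case data:
                      Y ↦ Y
                    case more:
                      end ↦ end
          case done:
            recv[Int] = send[Int]
              select{ok,done} = offer{ok,done}  (⊕→&)
                case ok:
                  select{retry,data,ack} = offer{retry,data,ack}  (⊕→&)
                    case retry:
                      Y ↦ Y
                    case data:
                      end ↦ end
                    case ack:
                      Y ↦ Y
                case done:
                  recv[Bool] = send[Bool]
                    Y ↦ Y

recv[Bool].send[Str].μY.send[Unit].select{data: recv[Int].recv[Str].recv[Bool].Y, more: send[Str].select{more: offer{ok: end, ack: Y}, ack: offer{more: Y, data: end, ack: Y}, ok: offer{stop: end, data: Y, more: end}}, done: send[Int].offer{ok: offer{retry: Y, data: end, ack: Y}, done: send[Bool].Y}}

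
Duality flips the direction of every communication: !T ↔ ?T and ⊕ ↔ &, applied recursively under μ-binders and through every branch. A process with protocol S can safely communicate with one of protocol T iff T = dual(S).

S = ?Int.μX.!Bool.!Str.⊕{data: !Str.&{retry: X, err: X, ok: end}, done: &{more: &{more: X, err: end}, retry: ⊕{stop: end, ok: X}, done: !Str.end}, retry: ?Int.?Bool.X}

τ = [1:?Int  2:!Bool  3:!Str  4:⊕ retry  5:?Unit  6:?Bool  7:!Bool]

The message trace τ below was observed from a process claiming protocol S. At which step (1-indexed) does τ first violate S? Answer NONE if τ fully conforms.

step 1: ?Int  match  residual = μX.…
step 2: !Bool  match  residual = !Str.⊕{data: !Str.&{retry: μX.…, err: μX.…, ok: end}, done: &{more: &{more: μX.…, err: end}, retry: ⊕{stop: end, ok: μX.…}, done: !Str.end}, retry: ?Int.?Bool.μX.…}
step 3: !Str  match  residual = ⊕{data: !Str.&{retry: μX.…, err: μX.…, ok: end}, done: &{more: &{more: μX.…, err: end}, retry: ⊕{stop: end, ok: μX.…}, done: !Str.end}, retry: ?Int.?Bool.μX.…}
step 4: ⊕ retry  match  residual = ?Int.?Bool.μX.…
step 5: got ?Unit, protocol expects ?Int  ✗

5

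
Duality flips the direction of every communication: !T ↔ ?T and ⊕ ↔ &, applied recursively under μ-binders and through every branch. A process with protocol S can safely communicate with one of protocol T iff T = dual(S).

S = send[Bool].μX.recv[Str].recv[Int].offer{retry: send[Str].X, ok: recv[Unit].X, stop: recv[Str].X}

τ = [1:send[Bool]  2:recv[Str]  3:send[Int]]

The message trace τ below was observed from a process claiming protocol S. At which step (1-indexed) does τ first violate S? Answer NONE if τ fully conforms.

step 1: send[Bool]  ✓  cont: μX.…
step 2: recv[Str]  ✓  cont: recv[Int].offer{retry: send[Str].μX.…, ok: recv[Unit].μX.…, stop: recv[Str].μX.…}
step 3: got send[Int], protocol expects recv[Int]  ✗

3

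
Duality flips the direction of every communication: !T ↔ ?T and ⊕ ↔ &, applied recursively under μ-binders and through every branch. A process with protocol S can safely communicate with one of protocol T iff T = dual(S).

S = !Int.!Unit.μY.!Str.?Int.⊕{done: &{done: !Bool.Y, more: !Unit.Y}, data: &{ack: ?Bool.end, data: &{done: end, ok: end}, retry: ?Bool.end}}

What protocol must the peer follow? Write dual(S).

!Int = ?Int
  !Unit = ?Unit
    μY = μY  (binder kept)
      !Str = ?Str
        ?Int = !Int
          ⊕{done,data} = &{done,data}  (select→offer)
            • done:
              &{done,more} = ⊕{done,more}  (offer→select)
                • done:
                  !Bool = ?Bool
                    dual(Y) = Y
                • more:
                  !Unit = ?Unit
                    dual(Y) = Y
            • data:
              &{ack,data,retry} = ⊕{ack,data,retry}  (offer→select)
                • ack:
                  ?Bool = !Bool
                    dual(end) = end
                • data:
                  &{done,ok} = ⊕{done,ok}  (offer→select)
                    • done:
                      dual(end) = end
                    • ok:
                      dual(end) = end
                • retry:
                  ?Bool = !Bool
                    dual(end) = end

?Int.?Unit.μY.?Str.!Int.&{done: ⊕{done: ?Bool.Y, more: ?Unit.Y}, data: ⊕{ack: !Bool.end, data: ⊕{done: end, ok: end}, retry: !Bool.end}}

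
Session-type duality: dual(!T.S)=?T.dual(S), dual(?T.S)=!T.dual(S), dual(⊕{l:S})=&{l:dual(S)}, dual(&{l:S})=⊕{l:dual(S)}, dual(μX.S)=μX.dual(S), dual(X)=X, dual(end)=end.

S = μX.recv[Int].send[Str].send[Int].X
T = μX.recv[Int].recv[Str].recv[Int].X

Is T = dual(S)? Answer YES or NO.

NO

μX | μX  ok (μ self-dual)
  recv[Int] | recv[Int]  ✗ same direction on both sides — not dual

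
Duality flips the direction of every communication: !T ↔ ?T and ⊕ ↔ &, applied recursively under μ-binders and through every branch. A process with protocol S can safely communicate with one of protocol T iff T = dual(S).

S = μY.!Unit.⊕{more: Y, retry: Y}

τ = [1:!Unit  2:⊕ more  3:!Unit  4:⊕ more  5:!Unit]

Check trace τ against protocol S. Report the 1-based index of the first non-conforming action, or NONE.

[1] !Unit  ✓  cont: ⊕{more: μY.…, retry: μY.…}
[2] ⊕ more  ✓  cont: μY.…
[3] !Unit  ✓  cont: ⊕{more: μY.…, retry: μY.…}
[4] ⊕ more  ✓  cont: μY.…
[5] !Unit  ✓  cont: ⊕{more: μY.…, retry: μY.…}
all 5 steps conform

NONE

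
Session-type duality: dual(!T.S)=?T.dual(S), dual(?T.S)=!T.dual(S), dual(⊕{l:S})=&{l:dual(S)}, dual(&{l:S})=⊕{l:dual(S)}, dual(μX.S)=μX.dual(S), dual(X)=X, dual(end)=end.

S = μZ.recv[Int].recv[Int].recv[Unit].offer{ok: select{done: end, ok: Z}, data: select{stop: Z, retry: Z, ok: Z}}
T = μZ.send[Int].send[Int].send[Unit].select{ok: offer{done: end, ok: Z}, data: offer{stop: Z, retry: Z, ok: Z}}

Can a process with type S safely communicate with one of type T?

YES

μZ ‖ μZ  match (binder kept)
  recv[Int] ‖ send[Int]  match
    recv[Int] ‖ send[Int]  match
      recv[Unit] ‖ send[Unit]  match
        offer{ok,data} ‖ select{ok,data}  match same labels
          • ok:
            select{done,ok} ‖ offer{done,ok}  match same labels
              • done:
                end ‖ end  match
              • ok:
                Z ‖ Z  match
          • data:
            select{stop,retry,ok} ‖ offer{stop,retry,ok}  match same labels
              • stop:
                Z ‖ Z  match
              • retry:
                Z ‖ Z  match
              • ok:
                Z ‖ Z  match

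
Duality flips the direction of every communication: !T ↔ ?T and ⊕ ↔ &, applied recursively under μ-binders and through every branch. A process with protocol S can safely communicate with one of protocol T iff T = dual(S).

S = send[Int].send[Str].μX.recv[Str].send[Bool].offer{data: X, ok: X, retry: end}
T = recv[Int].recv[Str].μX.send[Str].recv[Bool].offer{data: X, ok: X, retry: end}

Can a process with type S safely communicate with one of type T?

send[Int] | recv[Int]  ✓
  send[Str] | recv[Str]  ✓
    μX | μX  ✓ (μ self-dual)
      recv[Str] | send[Str]  ✓
        send[Bool] | recv[Bool]  ✓
          offer{data,ok,retry} | offer{data,ok,retry}  ✗ choice polarity not flipped — not dual

NO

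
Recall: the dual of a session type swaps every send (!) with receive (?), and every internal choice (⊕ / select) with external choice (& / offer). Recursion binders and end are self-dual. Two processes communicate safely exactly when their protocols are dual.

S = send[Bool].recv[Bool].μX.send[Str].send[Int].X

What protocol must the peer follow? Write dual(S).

recv[Bool].send[Bool].μX.recv[Str].recv[Int].X

send[Bool] ↦ recv[Bool]
  recv[Bool] ↦ send[Bool]
    μX ↦ μX  (μ self-dual)
      send[Str] ↦ recv[Str]
        send[Int] ↦ recv[Int]
          dual(X) = X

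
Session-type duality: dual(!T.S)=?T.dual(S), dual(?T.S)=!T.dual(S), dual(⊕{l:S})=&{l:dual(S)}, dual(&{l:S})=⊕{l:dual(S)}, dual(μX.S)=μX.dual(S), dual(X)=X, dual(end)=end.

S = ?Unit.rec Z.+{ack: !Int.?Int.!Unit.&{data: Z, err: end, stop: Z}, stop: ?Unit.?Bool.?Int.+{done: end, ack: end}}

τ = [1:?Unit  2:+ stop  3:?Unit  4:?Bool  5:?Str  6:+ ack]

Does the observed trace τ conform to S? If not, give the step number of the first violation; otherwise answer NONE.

step 1: ?Unit  ✓  residual = rec Z.…
step 2: + stop  ✓  residual = ?Unit.?Bool.?Int.+{done: end, ack: end}
step 3: ?Unit  ✓  residual = ?Bool.?Int.+{done: end, ack: end}
step 4: ?Bool  ✓  residual = ?Int.+{done: end, ack: end}
step 5: got ?Str, protocol expects ?Int  ✗

5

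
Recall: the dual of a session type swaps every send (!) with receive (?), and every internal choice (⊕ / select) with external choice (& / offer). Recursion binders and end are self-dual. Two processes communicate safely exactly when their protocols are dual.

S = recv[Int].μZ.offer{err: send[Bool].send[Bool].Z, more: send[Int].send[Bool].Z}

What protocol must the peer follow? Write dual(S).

send[Int].μZ.select{err: recv[Bool].recv[Bool].Z, more: recv[Int].recv[Bool].Z}

recv[Int] = send[Int]
  μZ = μZ  (μ self-dual)
    offer{err,more} = select{err,more}  (&→⊕)
      [err]
        send[Bool] = recv[Bool]
          send[Bool] = recv[Bool]
            Z ↦ Z
      [more]
        send[Int] = recv[Int]
          send[Bool] = recv[Bool]
            Z ↦ Z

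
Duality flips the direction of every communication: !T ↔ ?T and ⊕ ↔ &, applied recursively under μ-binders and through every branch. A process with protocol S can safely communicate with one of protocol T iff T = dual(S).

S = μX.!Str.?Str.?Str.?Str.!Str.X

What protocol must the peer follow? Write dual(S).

μX → μX  (binder kept)
  !Str → ?Str
    ?Str → !Str
      ?Str → !Str
        ?Str → !Str
          !Str → ?Str
            X ↦ X

μX.?Str.!Str.!Str.!Str.?Str.X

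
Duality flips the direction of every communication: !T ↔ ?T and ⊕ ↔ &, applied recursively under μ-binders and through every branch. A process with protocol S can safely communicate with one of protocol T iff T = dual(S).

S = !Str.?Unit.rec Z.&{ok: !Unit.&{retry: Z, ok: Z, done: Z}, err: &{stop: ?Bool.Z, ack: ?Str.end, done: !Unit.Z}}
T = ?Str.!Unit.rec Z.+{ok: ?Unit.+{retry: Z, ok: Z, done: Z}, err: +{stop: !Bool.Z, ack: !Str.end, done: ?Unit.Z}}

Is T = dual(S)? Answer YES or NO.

!Str ‖ ?Str  match
  ?Unit ‖ !Unit  match
    rec Z ‖ rec Z  match (rec unchanged)
      &{ok,err} ‖ +{ok,err}  match labels match
        • ok:
          !Unit ‖ ?Unit  match
            &{retry,ok,done} ‖ +{retry,ok,done}  match labels match
              • retry:
                Z ‖ Z  match
              • ok:
                Z ‖ Z  match
              • done:
                Z ‖ Z  match
        • err:
          &{stop,ack,done} ‖ +{stop,ack,done}  match labels match
            • stop:
              ?Bool ‖ !Bool  match
                Z ‖ Z  match
            • ack:
              ?Str ‖ !Str  match
                end ‖ end  match
            • done:
              !Unit ‖ ?Unit  match
                Z ‖ Z  match

YES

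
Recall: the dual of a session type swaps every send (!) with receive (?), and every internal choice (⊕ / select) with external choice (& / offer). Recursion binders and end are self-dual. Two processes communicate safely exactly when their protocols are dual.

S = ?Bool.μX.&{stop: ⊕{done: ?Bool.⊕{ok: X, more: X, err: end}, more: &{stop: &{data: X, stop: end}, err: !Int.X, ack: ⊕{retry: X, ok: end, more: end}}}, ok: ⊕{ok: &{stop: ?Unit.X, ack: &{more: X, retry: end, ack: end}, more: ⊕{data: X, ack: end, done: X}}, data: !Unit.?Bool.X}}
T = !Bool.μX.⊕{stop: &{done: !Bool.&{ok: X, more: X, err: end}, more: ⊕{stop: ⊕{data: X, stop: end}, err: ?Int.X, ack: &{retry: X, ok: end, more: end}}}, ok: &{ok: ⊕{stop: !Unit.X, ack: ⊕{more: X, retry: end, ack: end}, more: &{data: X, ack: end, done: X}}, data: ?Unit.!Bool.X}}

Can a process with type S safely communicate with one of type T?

YES

?Bool | !Bool  ok
  μX | μX  ok (μ self-dual)
    &{stop,ok} | ⊕{stop,ok}  ok labels match
      • stop:
        ⊕{done,more} | &{done,more}  ok labels match
          • done:
            ?Bool | !Bool  ok
              ⊕{ok,more,err} | &{ok,more,err}  ok labels match
                • ok:
                  X | X  ok
                • more:
                  X | X  ok
                • err:
                  end | end  ok
          • more:
            &{stop,err,ack} | ⊕{stop,err,ack}  ok labels match
              • stop:
                &{data,stop} | ⊕{data,stop}  ok labels match
                  • data:
                    X | X  ok
                  • stop:
                    end | end  ok
              • err:
                !Int | ?Int  ok
                  X | X  ok
              • ack:
                ⊕{retry,ok,more} | &{retry,ok,more}  ok labels match
                  • retry:
                    X | X  ok
                  • ok:
                    end | end  ok
                  • more:
                    end | end  ok
      • ok:
        ⊕{ok,data} | &{ok,data}  ok labels match
          • ok:
            &{stop,ack,more} | ⊕{stop,ack,more}  ok labels match
              • stop:
                ?Unit | !Unit  ok
                  X | X  ok
              • ack:
                &{more,retry,ack} | ⊕{more,retry,ack}  ok labels match
                  • more:
                    X | X  ok
                  • retry:
                    end | end  ok
                  • ack:
                    end | end  ok
              • more:
                ⊕{data,ack,done} | &{data,ack,done}  ok labels match
                  • data:
                    X | X  ok
                  • ack:
                    end | end  ok
                  • done:
                    X | X  ok
          • data:
            !Unit | ?Unit  ok
              ?Bool | !Bool  ok
                X | X  ok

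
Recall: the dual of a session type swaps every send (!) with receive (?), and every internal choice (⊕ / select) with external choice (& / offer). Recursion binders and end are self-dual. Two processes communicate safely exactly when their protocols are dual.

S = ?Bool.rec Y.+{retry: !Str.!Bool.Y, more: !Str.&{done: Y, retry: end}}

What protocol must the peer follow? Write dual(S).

!Bool.rec Y.&{retry: ?Str.?Bool.Y, more: ?Str.+{done: Y, retry: end}}

?Bool = !Bool
  rec Y = rec Y  (rec unchanged)
    +{retry,more} = &{retry,more}  (⊕→&)
      • retry:
        !Str = ?Str
          !Bool = ?Bool
            Y ↦ Y
      • more:
        !Str = ?Str
          &{done,retry} = +{done,retry}  (&→⊕)
            • done:
              Y ↦ Y
            • retry:
              end ↦ end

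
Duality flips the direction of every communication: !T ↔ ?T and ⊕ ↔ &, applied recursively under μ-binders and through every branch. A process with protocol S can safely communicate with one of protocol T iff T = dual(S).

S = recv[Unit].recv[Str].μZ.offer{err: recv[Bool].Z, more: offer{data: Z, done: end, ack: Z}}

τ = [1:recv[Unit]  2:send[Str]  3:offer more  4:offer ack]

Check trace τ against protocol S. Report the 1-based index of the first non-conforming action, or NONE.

[1] recv[Unit]  match  state: recv[Str].μZ.…
[2] got send[Str], protocol expects recv[Str]  ✗

2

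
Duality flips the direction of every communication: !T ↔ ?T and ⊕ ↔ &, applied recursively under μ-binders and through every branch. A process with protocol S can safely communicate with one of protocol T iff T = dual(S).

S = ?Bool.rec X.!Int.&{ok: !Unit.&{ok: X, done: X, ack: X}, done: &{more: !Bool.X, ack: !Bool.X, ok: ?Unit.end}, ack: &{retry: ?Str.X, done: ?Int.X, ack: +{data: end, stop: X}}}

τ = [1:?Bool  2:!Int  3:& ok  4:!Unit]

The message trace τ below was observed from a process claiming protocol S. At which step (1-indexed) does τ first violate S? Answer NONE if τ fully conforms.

NONE

[1] ?Bool  ✓  cont: rec X.…
[2] !Int  ✓  cont: &{ok: !Unit.&{ok: rec X.…, done: rec X.…, ack: rec X.…}, done: &{more: !Bool.rec X.…, ack: !Bool.rec X.…, ok: ?Unit.end}, ack: &{retry: ?Str.rec X.…, done: ?Int.rec X.…, ack: +{data: end, stop: rec X.…}}}
[3] & ok  ✓  cont: !Unit.&{ok: rec X.…, done: rec X.…, ack: rec X.…}
[4] !Unit  ✓  cont: &{ok: rec X.…, done: rec X.…, ack: rec X.…}
τ conforms to S (length 4)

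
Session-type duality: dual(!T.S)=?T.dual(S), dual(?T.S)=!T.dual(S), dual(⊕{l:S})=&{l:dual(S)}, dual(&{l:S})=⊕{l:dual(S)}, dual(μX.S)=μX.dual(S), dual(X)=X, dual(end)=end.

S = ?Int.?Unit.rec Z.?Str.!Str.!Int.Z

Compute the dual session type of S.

!Int.!Unit.rec Z.!Str.?Str.?Int.Z

?Int ↦ !Int
  ?Unit ↦ !Unit
    rec Z ↦ rec Z  (μ self-dual)
      ?Str ↦ !Str
        !Str ↦ ?Str
          !Int ↦ ?Int
            Z self-dual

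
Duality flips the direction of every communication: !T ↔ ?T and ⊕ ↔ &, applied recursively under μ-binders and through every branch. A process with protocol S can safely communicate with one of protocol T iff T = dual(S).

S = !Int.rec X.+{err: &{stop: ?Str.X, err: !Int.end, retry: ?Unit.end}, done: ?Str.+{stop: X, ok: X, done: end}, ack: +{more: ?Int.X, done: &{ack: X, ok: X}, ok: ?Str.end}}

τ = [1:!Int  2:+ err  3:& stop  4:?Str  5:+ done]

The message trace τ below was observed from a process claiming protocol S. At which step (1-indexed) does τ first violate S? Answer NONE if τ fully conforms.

NONE

@1 !Int  ok  now at rec X.…
@2 + err  ok  now at &{stop: ?Str.rec X.…, err: !Int.end, retry: ?Unit.end}
@3 & stop  ok  now at ?Str.rec X.…
@4 ?Str  ok  now at rec X.…
@5 + done  ok  now at ?Str.+{stop: rec X.…, ok: rec X.…, done: end}
τ conforms to S (length 5)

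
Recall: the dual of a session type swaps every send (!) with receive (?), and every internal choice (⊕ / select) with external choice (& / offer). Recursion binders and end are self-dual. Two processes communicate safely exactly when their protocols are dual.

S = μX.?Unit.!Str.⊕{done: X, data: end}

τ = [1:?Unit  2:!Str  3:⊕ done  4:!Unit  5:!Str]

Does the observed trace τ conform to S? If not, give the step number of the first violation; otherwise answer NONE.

[1] ?Unit  match  cont: !Str.⊕{done: μX.…, data: end}
[2] !Str  match  cont: ⊕{done: μX.…, data: end}
[3] ⊕ done  match  cont: μX.…
[4] got !Unit, protocol expects ?Unit  ✗

4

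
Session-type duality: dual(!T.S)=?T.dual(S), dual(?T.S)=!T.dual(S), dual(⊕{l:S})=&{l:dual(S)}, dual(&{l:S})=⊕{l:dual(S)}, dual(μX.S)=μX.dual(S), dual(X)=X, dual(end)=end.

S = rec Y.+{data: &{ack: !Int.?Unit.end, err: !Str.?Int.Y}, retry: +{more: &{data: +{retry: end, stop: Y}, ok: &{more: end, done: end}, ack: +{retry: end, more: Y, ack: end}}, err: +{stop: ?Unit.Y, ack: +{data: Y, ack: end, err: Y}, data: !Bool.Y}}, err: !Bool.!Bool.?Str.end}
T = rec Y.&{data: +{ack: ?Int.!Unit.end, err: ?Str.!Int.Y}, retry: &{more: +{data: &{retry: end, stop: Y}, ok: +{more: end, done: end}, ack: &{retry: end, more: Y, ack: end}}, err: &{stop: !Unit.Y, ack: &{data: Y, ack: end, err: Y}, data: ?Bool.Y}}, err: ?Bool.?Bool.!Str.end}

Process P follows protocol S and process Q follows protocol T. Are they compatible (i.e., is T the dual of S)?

rec Y vs rec Y  ✓ (μ self-dual)
  +{data,retry,err} vs &{data,retry,err}  ✓ labels match
    • data:
      &{ack,err} vs +{ack,err}  ✓ labels match
        • ack:
          !Int vs ?Int  ✓
            ?Unit vs !Unit  ✓
              end vs end  ✓
        • err:
          !Str vs ?Str  ✓
            ?Int vs !Int  ✓
              Y vs Y  ✓
    • retry:
      +{more,err} vs &{more,err}  ✓ labels match
        • more:
          &{data,ok,ack} vs +{data,ok,ack}  ✓ labels match
            • data:
              +{retry,stop} vs &{retry,stop}  ✓ labels match
                • retry:
                  end vs end  ✓
                • stop:
                  Y vs Y  ✓
            • ok:
              &{more,done} vs +{more,done}  ✓ labels match
                • more:
                  end vs end  ✓
                • done:
                  end vs end  ✓
            • ack:
              +{retry,more,ack} vs &{retry,more,ack}  ✓ labels match
                • retry:
                  end vs end  ✓
                • more:
                  Y vs Y  ✓
                • ack:
                  end vs end  ✓
        • err:
          +{stop,ack,data} vs &{stop,ack,data}  ✓ labels match
            • stop:
              ?Unit vs !Unit  ✓
                Y vs Y  ✓
            • ack:
              +{data,ack,err} vs &{data,ack,err}  ✓ labels match
                • data:
                  Y vs Y  ✓
                • ack:
                  end vs end  ✓
                • err:
                  Y vs Y  ✓
            • data:
              !Bool vs ?Bool  ✓
                Y vs Y  ✓
    • err:
      !Bool vs ?Bool  ✓
        !Bool vs ?Bool  ✓
          ?Str vs !Str  ✓
            end vs end  ✓

YES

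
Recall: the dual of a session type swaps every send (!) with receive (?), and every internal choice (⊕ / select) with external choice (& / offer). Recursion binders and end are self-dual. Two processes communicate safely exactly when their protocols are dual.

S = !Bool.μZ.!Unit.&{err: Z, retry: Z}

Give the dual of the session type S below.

!Bool ↦ ?Bool
  μZ ↦ μZ  (binder kept)
    !Unit ↦ ?Unit
      &{err,retry} ↦ ⊕{err,retry}  (external→internal)
        case err:
          dual(Z) = Z
        case retry:
          dual(Z) = Z

?Bool.μZ.?Unit.⊕{err: Z, retry: Z}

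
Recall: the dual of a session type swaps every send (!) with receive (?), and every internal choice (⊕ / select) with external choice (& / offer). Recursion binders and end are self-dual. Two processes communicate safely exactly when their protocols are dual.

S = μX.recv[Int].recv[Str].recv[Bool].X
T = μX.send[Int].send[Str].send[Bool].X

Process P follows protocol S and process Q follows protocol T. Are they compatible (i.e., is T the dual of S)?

YES

μX | μX  ✓ (rec unchanged)
  recv[Int] | send[Int]  ✓
    recv[Str] | send[Str]  ✓
      recv[Bool] | send[Bool]  ✓
        X | X  ✓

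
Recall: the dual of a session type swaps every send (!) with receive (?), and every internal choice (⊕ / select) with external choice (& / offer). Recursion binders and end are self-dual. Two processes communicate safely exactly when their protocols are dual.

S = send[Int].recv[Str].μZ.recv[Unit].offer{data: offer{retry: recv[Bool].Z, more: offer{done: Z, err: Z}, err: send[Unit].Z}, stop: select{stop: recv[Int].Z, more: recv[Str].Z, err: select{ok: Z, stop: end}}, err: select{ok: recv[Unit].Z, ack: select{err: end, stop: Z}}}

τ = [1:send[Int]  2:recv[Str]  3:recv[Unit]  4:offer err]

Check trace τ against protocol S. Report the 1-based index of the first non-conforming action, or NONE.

step 1: send[Int]  match  now at recv[Str].μZ.…
step 2: recv[Str]  match  now at μZ.…
step 3: recv[Unit]  match  now at offer{data: offer{retry: recv[Bool].μZ.…, more: offer{done: μZ.…, err: μZ.…}, err: send[Unit].μZ.…}, stop: select{stop: recv[Int].μZ.…, more: recv[Str].μZ.…, err: select{ok: μZ.…, stop: end}}, err: select{ok: recv[Unit].μZ.…, ack: select{err: end, stop: μZ.…}}}
step 4: offer err  match  now at select{ok: recv[Unit].μZ.…, ack: select{err: end, stop: μZ.…}}
trace exhausted — no violation

NONE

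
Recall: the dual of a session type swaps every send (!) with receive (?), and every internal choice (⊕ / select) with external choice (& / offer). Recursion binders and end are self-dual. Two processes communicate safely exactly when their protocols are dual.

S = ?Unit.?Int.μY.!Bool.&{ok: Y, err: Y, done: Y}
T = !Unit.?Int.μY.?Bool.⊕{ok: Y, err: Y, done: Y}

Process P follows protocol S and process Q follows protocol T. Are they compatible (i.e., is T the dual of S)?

?Unit ‖ !Unit  ✓
  ?Int ‖ ?Int  ✗ same direction on both sides — not dual

NO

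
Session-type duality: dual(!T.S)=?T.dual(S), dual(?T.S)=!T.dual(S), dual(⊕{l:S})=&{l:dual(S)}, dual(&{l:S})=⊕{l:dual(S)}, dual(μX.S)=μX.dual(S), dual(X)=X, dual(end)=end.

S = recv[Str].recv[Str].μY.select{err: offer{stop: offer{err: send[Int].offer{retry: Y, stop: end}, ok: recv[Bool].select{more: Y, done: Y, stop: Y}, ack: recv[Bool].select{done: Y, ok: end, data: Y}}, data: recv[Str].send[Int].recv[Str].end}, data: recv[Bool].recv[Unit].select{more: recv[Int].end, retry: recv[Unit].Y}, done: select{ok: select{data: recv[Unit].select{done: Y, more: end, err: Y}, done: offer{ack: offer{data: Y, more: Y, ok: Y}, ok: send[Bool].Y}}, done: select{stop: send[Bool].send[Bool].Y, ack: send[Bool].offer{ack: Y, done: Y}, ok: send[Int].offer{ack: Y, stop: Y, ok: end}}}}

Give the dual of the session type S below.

send[Str].send[Str].μY.offer{err: select{stop: select{err: recv[Int].select{retry: Y, stop: end}, ok: send[Bool].offer{more: Y, done: Y, stop: Y}, ack: send[Bool].offer{done: Y, ok: end, data: Y}}, data: send[Str].recv[Int].send[Str].end}, data: send[Bool].send[Unit].offer{more: send[Int].end, retry: send[Unit].Y}, done: offer{ok: offer{data: send[Unit].offer{done: Y, more: end, err: Y}, done: select{ack: select{data: Y, more: Y, ok: Y}, ok: recv[Bool].Y}}, done: offer{stop: recv[Bool].recv[Bool].Y, ack: recv[Bool].select{ack: Y, done: Y}, ok: recv[Int].select{ack: Y, stop: Y, ok: end}}}}

recv[Str] ↦ send[Str]
  recv[Str] ↦ send[Str]
    μY ↦ μY  (binder kept)
      select{err,data,done} ↦ offer{err,data,done}  (⊕→&)
        case err:
          offer{stop,data} ↦ select{stop,data}  (&→⊕)
            case stop:
              offer{err,ok,ack} ↦ select{err,ok,ack}  (&→⊕)
                case err:
                  send[Int] ↦ recv[Int]
                    offer{retry,stop} ↦ select{retry,stop}  (&→⊕)
                      case retry:
                        Y self-dual
                      case stop:
                        end self-dual
                case ok:
                  recv[Bool] ↦ send[Bool]
                    select{more,done,stop} ↦ offer{more,done,stop}  (⊕→&)
                      case more:
                        Y self-dual
                      case done:
                        Y self-dual
                      case stop:
                        Y self-dual
                case ack:
                  recv[Bool] ↦ send[Bool]
                    select{done,ok,data} ↦ offer{done,ok,data}  (⊕→&)
                      case done:
                        Y self-dual
                      case ok:
                        end self-dual
                      case data:
                        Y self-dual
            case data:
              recv[Str] ↦ send[Str]
                send[Int] ↦ recv[Int]
                  recv[Str] ↦ send[Str]
                    end self-dual
        case data:
          recv[Bool] ↦ send[Bool]
            recv[Unit] ↦ send[Unit]
              select{more,retry} ↦ offer{more,retry}  (⊕→&)
                case more:
                  recv[Int] ↦ send[Int]
                    end self-dual
                case retry:
                  recv[Unit] ↦ send[Unit]
                    Y self-dual
        case done:
          select{ok,done} ↦ offer{ok,done}  (⊕→&)
            case ok:
              select{data,done} ↦ offer{data,done}  (⊕→&)
                case data:
                  recv[Unit] ↦ send[Unit]
                    select{done,more,err} ↦ offer{done,more,err}  (⊕→&)
                      case done:
                        Y self-dual
                      case more:
                        end self-dual
                      case err:
                        Y self-dual
                case done:
                  offer{ack,ok} ↦ select{ack,ok}  (&→⊕)
                    case ack:
                      offer{data,more,ok} ↦ select{data,more,ok}  (&→⊕)
                        case data:
                          Y self-dual
                        case more:
                          Y self-dual
                        case ok:
                          Y self-dual
                    case ok:
                      send[Bool] ↦ recv[Bool]
                        Y self-dual
            case done:
              select{stop,ack,ok} ↦ offer{stop,ack,ok}  (⊕→&)
                case stop:
                  send[Bool] ↦ recv[Bool]
                    send[Bool] ↦ recv[Bool]
                      Y self-dual
                case ack:
                  send[Bool] ↦ recv[Bool]
                    offer{ack,done} ↦ select{ack,done}  (&→⊕)
                      case ack:
                        Y self-dual
                      case done:
                        Y self-dual
                case ok:
                  send[Int] ↦ recv[Int]
                    offer{ack,stop,ok} ↦ select{ack,stop,ok}  (&→⊕)
                      case ack:
                        Y self-dual
                      case stop:
                        Y self-dual
                      case ok:
                        end self-dual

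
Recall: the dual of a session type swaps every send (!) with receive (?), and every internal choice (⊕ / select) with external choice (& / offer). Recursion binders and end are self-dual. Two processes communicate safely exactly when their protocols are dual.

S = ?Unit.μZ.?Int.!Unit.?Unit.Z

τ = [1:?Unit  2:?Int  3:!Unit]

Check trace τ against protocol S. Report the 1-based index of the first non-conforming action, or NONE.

NONE

[1] ?Unit  ✓  state: μZ.…
[2] ?Int  ✓  state: !Unit.?Unit.μZ.…
[3] !Unit  ✓  state: ?Unit.μZ.…
trace exhausted — no violation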